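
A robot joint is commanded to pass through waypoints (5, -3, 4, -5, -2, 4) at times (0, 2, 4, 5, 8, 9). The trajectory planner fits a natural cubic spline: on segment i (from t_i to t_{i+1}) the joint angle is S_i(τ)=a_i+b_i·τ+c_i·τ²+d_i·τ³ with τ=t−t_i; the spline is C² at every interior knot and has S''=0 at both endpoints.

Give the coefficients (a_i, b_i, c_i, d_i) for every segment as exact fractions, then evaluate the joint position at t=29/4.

Δ: Δ0=-4, Δ1=7/2, Δ2=-9, Δ3=1, Δ4=6
row 1: diag=8, rhs=45; c'=1/4, d'=45/8
row 2: denom=6−2·1/4=11/2; d'=(-75−2·45/8)/(11/2)=-345/22
row 3: denom=8−1·2/11=86/11; d'=(60−1·-345/22)/(86/11)=1665/172
row 4: denom=8−3·33/86=589/86; d'=(30−3·1665/172)/(589/86)=165/1178
back: M4=165/1178
back: M3=1665/172−33/86·165/1178=5670/589
back: M2=-345/22−2/11·5670/589=-20535/1178
back: M1=45/8−1/4·-20535/1178=5880/589
M: M0=0, M1=5880/589, M2=-20535/1178, M3=5670/589, M4=165/1178, M5=0
seg 0: a=5, c=M0/2=0, d=(M1−M0)/(6·2)=490/589, b=Δ0−h0·(2M0+M1)/6=-4316/589
seg 1: a=-3, c=M1/2=2940/589, d=(M2−M1)/(6·2)=-10765/4712, b=Δ1−h1·(2M1+M2)/6=1564/589
seg 2: a=4, c=M2/2=-20535/2356, d=(M3−M2)/(6·1)=10625/2356, b=Δ2−h2·(2M2+M3)/6=-5647/1178
seg 3: a=-5, c=M3/2=2835/589, d=(M4−M3)/(6·3)=-3725/7068, b=Δ3−h3·(2M3+M4)/6=-20489/2356
seg 4: a=-2, c=M4/2=165/2356, d=(M5−M4)/(6·1)=-55/2356, b=Δ4−h4·(2M4+M5)/6=7013/1178
t_q=29/4 → seg 3, τ=9/4; S=-5+-20489/2356·τ+2835/589·τ²+-3725/7068·τ³=-49229/7936

  seg 0: a=5 b=-4316/589 c=0 d=490/589
  seg 1: a=-3 b=1564/589 c=2940/589 d=-10765/4712
  seg 2: a=4 b=-5647/1178 c=-20535/2356 d=10625/2356
  seg 3: a=-5 b=-20489/2356 c=2835/589 d=-3725/7068
  seg 4: a=-2 b=7013/1178 c=165/2356 d=-55/2356
S(29/4) = -49229/7936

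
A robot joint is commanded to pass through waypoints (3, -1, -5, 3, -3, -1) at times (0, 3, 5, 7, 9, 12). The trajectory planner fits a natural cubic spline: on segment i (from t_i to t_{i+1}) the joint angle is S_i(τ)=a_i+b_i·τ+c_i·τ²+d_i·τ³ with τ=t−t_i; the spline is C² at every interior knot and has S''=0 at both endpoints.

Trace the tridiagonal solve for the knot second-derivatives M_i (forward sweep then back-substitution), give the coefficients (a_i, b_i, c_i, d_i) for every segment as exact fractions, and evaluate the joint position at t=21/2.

  seg 0: a=3 b=-37/84 c=0 d=-25/252
  seg 1: a=-1 b=-131/42 c=-25/28 d=61/84
  seg 2: a=-5 b=85/42 c=97/28 d=-26/21
  seg 3: a=3 b=43/42 c=-111/28 d=41/42
  seg 4: a=-3 b=-131/42 c=53/28 d=-53/252
S(21/2) = -925/224

Δ: Δ0=-4/3, Δ1=-2, Δ2=4, Δ3=-3, Δ4=2/3
row 1: diag=10, rhs=-4; c'=1/5, d'=-2/5
row 2: denom=8−2·1/5=38/5; d'=(36−2·-2/5)/(38/5)=92/19
row 3: denom=8−2·5/19=142/19; d'=(-42−2·92/19)/(142/19)=-491/71
row 4: denom=10−2·19/71=672/71; d'=(22−2·-491/71)/(672/71)=53/14
back: M4=53/14
back: M3=-491/71−19/71·53/14=-111/14
back: M2=92/19−5/19·-111/14=97/14
back: M1=-2/5−1/5·97/14=-25/14
M: M0=0, M1=-25/14, M2=97/14, M3=-111/14, M4=53/14, M5=0
seg 0: a=3, c=M0/2=0, d=(M1−M0)/(6·3)=-25/252, b=Δ0−h0·(2M0+M1)/6=-37/84
seg 1: a=-1, c=M1/2=-25/28, d=(M2−M1)/(6·2)=61/84, b=Δ1−h1·(2M1+M2)/6=-131/42
seg 2: a=-5, c=M2/2=97/28, d=(M3−M2)/(6·2)=-26/21, b=Δ2−h2·(2M2+M3)/6=85/42
seg 3: a=3, c=M3/2=-111/28, d=(M4−M3)/(6·2)=41/42, b=Δ3−h3·(2M3+M4)/6=43/42
seg 4: a=-3, c=M4/2=53/28, d=(M5−M4)/(6·3)=-53/252, b=Δ4−h4·(2M4+M5)/6=-131/42
t_q=21/2 → seg 4, τ=3/2; S=-3+-131/42·τ+53/28·τ²+-53/252·τ³=-925/224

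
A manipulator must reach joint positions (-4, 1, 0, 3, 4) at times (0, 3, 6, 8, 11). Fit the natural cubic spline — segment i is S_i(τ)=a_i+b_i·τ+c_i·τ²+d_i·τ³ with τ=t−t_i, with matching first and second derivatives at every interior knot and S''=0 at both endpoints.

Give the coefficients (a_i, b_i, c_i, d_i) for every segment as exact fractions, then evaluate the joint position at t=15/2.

  seg 0: a=-4 b=422/177 c=0 d=-127/1593
  seg 1: a=1 b=41/177 c=-127/177 d=281/1593
  seg 2: a=0 b=122/177 c=154/177 d=-329/1416
  seg 3: a=3 b=163/118 c=-371/708 d=371/6372
S(15/2) = 8335/3776

Δ: Δ0=5/3, Δ1=-1/3, Δ2=3/2, Δ3=1/3
row 1: diag=12, rhs=-12; c'=1/4, d'=-1
row 2: denom=10−3·1/4=37/4; d'=(11−3·-1)/(37/4)=56/37
row 3: denom=10−2·8/37=354/37; d'=(-7−2·56/37)/(354/37)=-371/354
back: M3=-371/354
back: M2=56/37−8/37·-371/354=308/177
back: M1=-1−1/4·308/177=-254/177
M: M0=0, M1=-254/177, M2=308/177, M3=-371/354, M4=0
seg 0: a=-4, c=M0/2=0, d=(M1−M0)/(6·3)=-127/1593, b=Δ0−h0·(2M0+M1)/6=422/177
seg 1: a=1, c=M1/2=-127/177, d=(M2−M1)/(6·3)=281/1593, b=Δ1−h1·(2M1+M2)/6=41/177
seg 2: a=0, c=M2/2=154/177, d=(M3−M2)/(6·2)=-329/1416, b=Δ2−h2·(2M2+M3)/6=122/177
seg 3: a=3, c=M3/2=-371/708, d=(M4−M3)/(6·3)=371/6372, b=Δ3−h3·(2M3+M4)/6=163/118
t_q=15/2 → seg 2, τ=3/2; S=0+122/177·τ+154/177·τ²+-329/1416·τ³=8335/3776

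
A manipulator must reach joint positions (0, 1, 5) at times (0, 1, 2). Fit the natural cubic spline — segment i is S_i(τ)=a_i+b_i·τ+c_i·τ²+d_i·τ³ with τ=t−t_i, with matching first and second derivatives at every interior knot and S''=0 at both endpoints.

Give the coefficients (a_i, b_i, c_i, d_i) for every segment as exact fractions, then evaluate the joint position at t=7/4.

  seg 0: a=0 b=1/4 c=0 d=3/4
  seg 1: a=1 b=5/2 c=9/4 d=-3/4
S(7/4) = 979/256

Δ: Δ0=1, Δ1=4
row 1: diag=4, rhs=18; c'=1/4, d'=9/2
back: M1=9/2
M: M0=0, M1=9/2, M2=0
seg 0: a=0, c=M0/2=0, d=(M1−M0)/(6·1)=3/4, b=Δ0−h0·(2M0+M1)/6=1/4
seg 1: a=1, c=M1/2=9/4, d=(M2−M1)/(6·1)=-3/4, b=Δ1−h1·(2M1+M2)/6=5/2
t_q=7/4 → seg 1, τ=3/4; S=1+5/2·τ+9/4·τ²+-3/4·τ³=979/256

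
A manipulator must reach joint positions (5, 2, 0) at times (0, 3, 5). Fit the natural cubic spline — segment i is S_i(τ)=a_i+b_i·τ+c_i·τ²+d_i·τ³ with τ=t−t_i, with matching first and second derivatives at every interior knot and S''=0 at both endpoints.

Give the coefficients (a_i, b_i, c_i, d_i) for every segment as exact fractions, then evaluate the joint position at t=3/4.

Δ: Δ0=-1, Δ1=-1
row 1: diag=10, rhs=0; c'=1/5, d'=0
back: M1=0
M: M0=0, M1=0, M2=0
seg 0: a=5, c=M0/2=0, d=(M1−M0)/(6·3)=0, b=Δ0−h0·(2M0+M1)/6=-1
seg 1: a=2, c=M1/2=0, d=(M2−M1)/(6·2)=0, b=Δ1−h1·(2M1+M2)/6=-1
t_q=3/4 → seg 0, τ=3/4; S=5+-1·τ+0·τ²+0·τ³=17/4

  seg 0: a=5 b=-1 c=0 d=0
  seg 1: a=2 b=-1 c=0 d=0
S(3/4) = 17/4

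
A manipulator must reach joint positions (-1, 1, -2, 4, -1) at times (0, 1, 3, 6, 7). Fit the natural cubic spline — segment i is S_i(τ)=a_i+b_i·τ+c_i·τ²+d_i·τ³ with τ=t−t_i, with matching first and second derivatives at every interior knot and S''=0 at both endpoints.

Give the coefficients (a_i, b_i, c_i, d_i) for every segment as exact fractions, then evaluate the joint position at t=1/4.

  seg 0: a=-1 b=2269/788 c=0 d=-693/788
  seg 1: a=1 b=95/394 c=-2079/788 d=1393/1576
  seg 2: a=-2 b=58/197 c=525/197 d=-413/591
  seg 3: a=4 b=-509/197 c=-714/197 d=238/197
S(1/4) = -14821/50432

Δ: Δ0=2, Δ1=-3/2, Δ2=2, Δ3=-5
row 1: diag=6, rhs=-21; c'=1/3, d'=-7/2
row 2: denom=10−2·1/3=28/3; d'=(21−2·-7/2)/(28/3)=3
row 3: denom=8−3·9/28=197/28; d'=(-42−3·3)/(197/28)=-1428/197
back: M3=-1428/197
back: M2=3−9/28·-1428/197=1050/197
back: M1=-7/2−1/3·1050/197=-2079/394
M: M0=0, M1=-2079/394, M2=1050/197, M3=-1428/197, M4=0
seg 0: a=-1, c=M0/2=0, d=(M1−M0)/(6·1)=-693/788, b=Δ0−h0·(2M0+M1)/6=2269/788
seg 1: a=1, c=M1/2=-2079/788, d=(M2−M1)/(6·2)=1393/1576, b=Δ1−h1·(2M1+M2)/6=95/394
seg 2: a=-2, c=M2/2=525/197, d=(M3−M2)/(6·3)=-413/591, b=Δ2−h2·(2M2+M3)/6=58/197
seg 3: a=4, c=M3/2=-714/197, d=(M4−M3)/(6·1)=238/197, b=Δ3−h3·(2M3+M4)/6=-509/197
t_q=1/4 → seg 0, τ=1/4; S=-1+2269/788·τ+0·τ²+-693/788·τ³=-14821/50432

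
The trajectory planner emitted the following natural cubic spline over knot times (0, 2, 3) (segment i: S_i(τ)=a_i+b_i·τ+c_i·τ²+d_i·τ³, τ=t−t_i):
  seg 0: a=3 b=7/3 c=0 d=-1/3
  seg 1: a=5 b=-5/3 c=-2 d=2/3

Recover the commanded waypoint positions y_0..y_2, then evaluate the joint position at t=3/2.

y_0=3 y_1=5 y_2=2
S(3/2) = 43/8

y_0 = S_0(0) = a_0 = 3
y_1 = S_1(0) = a_1 = 5
y_2 = S_1(1) = 2
t_q=3/2 is in segment 0 (τ=3/2); S_0(τ)=43/8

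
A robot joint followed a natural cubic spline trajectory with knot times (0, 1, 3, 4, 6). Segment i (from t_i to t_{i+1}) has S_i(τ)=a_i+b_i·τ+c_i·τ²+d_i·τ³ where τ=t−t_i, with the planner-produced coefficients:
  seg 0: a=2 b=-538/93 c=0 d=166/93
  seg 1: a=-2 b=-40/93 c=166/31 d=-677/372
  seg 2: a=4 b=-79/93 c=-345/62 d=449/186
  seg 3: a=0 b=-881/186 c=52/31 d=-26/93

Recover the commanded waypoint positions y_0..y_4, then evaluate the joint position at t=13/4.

y_0 = S_0(0) = a_0 = 2
y_1 = S_1(0) = a_1 = -2
y_2 = S_2(0) = a_2 = 4
y_3 = S_3(0) = a_3 = 0
y_4 = S_3(2) = -5
t_q=13/4 is in segment 2 (τ=1/4); S_2(τ)=13799/3968

y_0=2 y_1=-2 y_2=4 y_3=0 y_4=-5
S(13/4) = 13799/3968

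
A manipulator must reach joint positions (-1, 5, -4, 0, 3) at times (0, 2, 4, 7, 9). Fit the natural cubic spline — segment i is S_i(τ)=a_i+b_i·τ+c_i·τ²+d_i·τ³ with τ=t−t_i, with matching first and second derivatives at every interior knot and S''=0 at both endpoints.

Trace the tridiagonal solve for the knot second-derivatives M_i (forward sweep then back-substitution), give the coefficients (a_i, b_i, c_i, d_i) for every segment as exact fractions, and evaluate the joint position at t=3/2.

Δ: Δ0=3, Δ1=-9/2, Δ2=4/3, Δ3=3/2
row 1: diag=8, rhs=-45; c'=1/4, d'=-45/8
row 2: denom=10−2·1/4=19/2; d'=(35−2·-45/8)/(19/2)=185/38
row 3: denom=10−3·6/19=172/19; d'=(1−3·185/38)/(172/19)=-517/344
back: M3=-517/344
back: M2=185/38−6/19·-517/344=919/172
back: M1=-45/8−1/4·919/172=-4789/688
M: M0=0, M1=-4789/688, M2=919/172, M3=-517/344, M4=0
seg 0: a=-1, c=M0/2=0, d=(M1−M0)/(6·2)=-4789/8256, b=Δ0−h0·(2M0+M1)/6=10981/2064
seg 1: a=5, c=M1/2=-4789/1376, d=(M2−M1)/(6·2)=8465/8256, b=Δ1−h1·(2M1+M2)/6=-1693/1032
seg 2: a=-4, c=M2/2=919/344, d=(M3−M2)/(6·3)=-785/2064, b=Δ2−h2·(2M2+M3)/6=-6725/2064
seg 3: a=0, c=M3/2=-517/688, d=(M4−M3)/(6·2)=517/4128, b=Δ3−h3·(2M3+M4)/6=1291/516
t_q=3/2 → seg 0, τ=3/2; S=-1+10981/2064·τ+0·τ²+-4789/8256·τ³=110579/22016

  seg 0: a=-1 b=10981/2064 c=0 d=-4789/8256
  seg 1: a=5 b=-1693/1032 c=-4789/1376 d=8465/8256
  seg 2: a=-4 b=-6725/2064 c=919/344 d=-785/2064
  seg 3: a=0 b=1291/516 c=-517/688 d=517/4128
S(3/2) = 110579/22016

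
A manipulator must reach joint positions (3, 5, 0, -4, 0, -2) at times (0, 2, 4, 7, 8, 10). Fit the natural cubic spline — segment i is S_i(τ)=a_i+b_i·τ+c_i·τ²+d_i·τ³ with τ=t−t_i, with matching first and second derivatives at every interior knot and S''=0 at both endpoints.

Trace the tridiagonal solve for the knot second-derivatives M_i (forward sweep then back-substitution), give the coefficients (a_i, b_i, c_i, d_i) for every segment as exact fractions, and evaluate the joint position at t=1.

  seg 0: a=3 b=8741/4710 c=0 d=-4031/18840
  seg 1: a=5 b=-1676/2355 c=-4031/3140 d=367/1884
  seg 2: a=0 b=-8264/2355 c=-361/3140 d=1583/5652
  seg 3: a=-4 b=31681/9420 c=3777/1570 d=-16663/9420
  seg 4: a=0 b=6754/2355 c=-9109/3140 d=9109/18840
S(1) = 29151/6280

Δ: Δ0=1, Δ1=-5/2, Δ2=-4/3, Δ3=4, Δ4=-1
row 1: diag=8, rhs=-21; c'=1/4, d'=-21/8
row 2: denom=10−2·1/4=19/2; d'=(7−2·-21/8)/(19/2)=49/38
row 3: denom=8−3·6/19=134/19; d'=(32−3·49/38)/(134/19)=1069/268
row 4: denom=6−1·19/134=785/134; d'=(-30−1·1069/268)/(785/134)=-9109/1570
back: M4=-9109/1570
back: M3=1069/268−19/134·-9109/1570=3777/785
back: M2=49/38−6/19·3777/785=-361/1570
back: M1=-21/8−1/4·-361/1570=-4031/1570
M: M0=0, M1=-4031/1570, M2=-361/1570, M3=3777/785, M4=-9109/1570, M5=0
seg 0: a=3, c=M0/2=0, d=(M1−M0)/(6·2)=-4031/18840, b=Δ0−h0·(2M0+M1)/6=8741/4710
seg 1: a=5, c=M1/2=-4031/3140, d=(M2−M1)/(6·2)=367/1884, b=Δ1−h1·(2M1+M2)/6=-1676/2355
seg 2: a=0, c=M2/2=-361/3140, d=(M3−M2)/(6·3)=1583/5652, b=Δ2−h2·(2M2+M3)/6=-8264/2355
seg 3: a=-4, c=M3/2=3777/1570, d=(M4−M3)/(6·1)=-16663/9420, b=Δ3−h3·(2M3+M4)/6=31681/9420
seg 4: a=0, c=M4/2=-9109/3140, d=(M5−M4)/(6·2)=9109/18840, b=Δ4−h4·(2M4+M5)/6=6754/2355
t_q=1 → seg 0, τ=1; S=3+8741/4710·τ+0·τ²+-4031/18840·τ³=29151/6280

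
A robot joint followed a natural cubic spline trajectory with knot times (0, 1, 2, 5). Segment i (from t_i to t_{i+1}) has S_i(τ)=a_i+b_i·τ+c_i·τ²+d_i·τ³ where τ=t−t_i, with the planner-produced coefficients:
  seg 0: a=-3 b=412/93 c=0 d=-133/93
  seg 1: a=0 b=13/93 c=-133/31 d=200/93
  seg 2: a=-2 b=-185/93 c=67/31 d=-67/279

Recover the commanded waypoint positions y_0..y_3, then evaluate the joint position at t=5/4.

y_0 = S_0(0) = a_0 = -3
y_1 = S_1(0) = a_1 = 0
y_2 = S_2(0) = a_2 = -2
y_3 = S_2(3) = 5
t_q=5/4 is in segment 1 (τ=1/4); S_1(τ)=-99/496

y_0=-3 y_1=0 y_2=-2 y_3=5
S(5/4) = -99/496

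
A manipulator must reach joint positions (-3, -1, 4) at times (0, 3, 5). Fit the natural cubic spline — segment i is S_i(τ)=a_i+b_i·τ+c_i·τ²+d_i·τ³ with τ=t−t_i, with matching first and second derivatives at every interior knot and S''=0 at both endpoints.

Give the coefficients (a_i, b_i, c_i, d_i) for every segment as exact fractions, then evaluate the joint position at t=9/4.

  seg 0: a=-3 b=7/60 c=0 d=11/180
  seg 1: a=-1 b=53/30 c=11/20 d=-11/120
S(9/4) = -2613/1280

Δ: Δ0=2/3, Δ1=5/2
row 1: diag=10, rhs=11; c'=1/5, d'=11/10
back: M1=11/10
M: M0=0, M1=11/10, M2=0
seg 0: a=-3, c=M0/2=0, d=(M1−M0)/(6·3)=11/180, b=Δ0−h0·(2M0+M1)/6=7/60
seg 1: a=-1, c=M1/2=11/20, d=(M2−M1)/(6·2)=-11/120, b=Δ1−h1·(2M1+M2)/6=53/30
t_q=9/4 → seg 0, τ=9/4; S=-3+7/60·τ+0·τ²+11/180·τ³=-2613/1280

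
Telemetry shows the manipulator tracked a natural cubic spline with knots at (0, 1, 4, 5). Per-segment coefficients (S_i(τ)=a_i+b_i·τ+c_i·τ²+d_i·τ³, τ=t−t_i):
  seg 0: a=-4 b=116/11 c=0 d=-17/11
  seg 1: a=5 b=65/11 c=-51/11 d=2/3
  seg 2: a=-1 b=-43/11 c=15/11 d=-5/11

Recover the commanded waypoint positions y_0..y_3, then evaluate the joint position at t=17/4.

y_0 = S_0(0) = a_0 = -4
y_1 = S_1(0) = a_1 = 5
y_2 = S_2(0) = a_2 = -1
y_3 = S_2(1) = -4
t_q=17/4 is in segment 2 (τ=1/4); S_2(τ)=-1337/704

y_0=-4 y_1=5 y_2=-1 y_3=-4
S(17/4) = -1337/704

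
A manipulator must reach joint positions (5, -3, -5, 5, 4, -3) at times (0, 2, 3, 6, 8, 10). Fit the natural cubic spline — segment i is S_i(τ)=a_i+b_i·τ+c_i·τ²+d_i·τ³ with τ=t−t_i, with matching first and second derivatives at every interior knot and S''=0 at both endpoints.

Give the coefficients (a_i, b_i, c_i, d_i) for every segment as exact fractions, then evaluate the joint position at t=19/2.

  seg 0: a=5 b=-10309/2355 c=0 d=889/9420
  seg 1: a=-3 b=-7642/2355 c=889/1570 d=3197/4710
  seg 2: a=-5 b=-359/4710 c=2043/785 d=-1381/2826
  seg 3: a=5 b=5522/2355 c=-2819/1570 d=703/3768
  seg 4: a=4 b=-12239/4710 c=-2123/3140 d=2123/18840
S(19/2) = -10437/10048

Δ: Δ0=-4, Δ1=-2, Δ2=10/3, Δ3=-1/2, Δ4=-7/2
row 1: diag=6, rhs=12; c'=1/6, d'=2
row 2: denom=8−1·1/6=47/6; d'=(32−1·2)/(47/6)=180/47
row 3: denom=10−3·18/47=416/47; d'=(-23−3·180/47)/(416/47)=-1621/416
row 4: denom=8−2·47/208=785/104; d'=(-18−2·-1621/416)/(785/104)=-2123/1570
back: M4=-2123/1570
back: M3=-1621/416−47/208·-2123/1570=-2819/785
back: M2=180/47−18/47·-2819/785=4086/785
back: M1=2−1/6·4086/785=889/785
M: M0=0, M1=889/785, M2=4086/785, M3=-2819/785, M4=-2123/1570, M5=0
seg 0: a=5, c=M0/2=0, d=(M1−M0)/(6·2)=889/9420, b=Δ0−h0·(2M0+M1)/6=-10309/2355
seg 1: a=-3, c=M1/2=889/1570, d=(M2−M1)/(6·1)=3197/4710, b=Δ1−h1·(2M1+M2)/6=-7642/2355
seg 2: a=-5, c=M2/2=2043/785, d=(M3−M2)/(6·3)=-1381/2826, b=Δ2−h2·(2M2+M3)/6=-359/4710
seg 3: a=5, c=M3/2=-2819/1570, d=(M4−M3)/(6·2)=703/3768, b=Δ3−h3·(2M3+M4)/6=5522/2355
seg 4: a=4, c=M4/2=-2123/3140, d=(M5−M4)/(6·2)=2123/18840, b=Δ4−h4·(2M4+M5)/6=-12239/4710
t_q=19/2 → seg 4, τ=3/2; S=4+-12239/4710·τ+-2123/3140·τ²+2123/18840·τ³=-10437/10048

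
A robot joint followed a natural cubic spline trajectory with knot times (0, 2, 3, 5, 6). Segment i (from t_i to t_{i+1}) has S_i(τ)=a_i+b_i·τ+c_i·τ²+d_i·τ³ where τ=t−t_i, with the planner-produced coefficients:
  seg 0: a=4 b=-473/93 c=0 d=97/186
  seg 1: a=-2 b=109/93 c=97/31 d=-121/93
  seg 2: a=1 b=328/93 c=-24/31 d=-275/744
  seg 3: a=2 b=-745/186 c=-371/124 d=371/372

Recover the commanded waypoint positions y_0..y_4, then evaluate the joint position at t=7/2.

y_0 = S_0(0) = a_0 = 4
y_1 = S_1(0) = a_1 = -2
y_2 = S_2(0) = a_2 = 1
y_3 = S_3(0) = a_3 = 2
y_4 = S_3(1) = -4
t_q=7/2 is in segment 2 (τ=1/2); S_2(τ)=5007/1984

y_0=4 y_1=-2 y_2=1 y_3=2 y_4=-4
S(7/2) = 5007/1984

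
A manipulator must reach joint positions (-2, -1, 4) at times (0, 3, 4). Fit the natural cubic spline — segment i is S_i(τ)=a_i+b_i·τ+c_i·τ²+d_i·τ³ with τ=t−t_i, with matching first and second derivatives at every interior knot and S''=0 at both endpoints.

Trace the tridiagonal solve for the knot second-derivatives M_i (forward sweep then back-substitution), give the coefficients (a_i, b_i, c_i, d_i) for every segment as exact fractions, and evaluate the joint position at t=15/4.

  seg 0: a=-2 b=-17/12 c=0 d=7/36
  seg 1: a=-1 b=23/6 c=7/4 d=-7/12
S(15/4) = 669/256

Δ: Δ0=1/3, Δ1=5
row 1: diag=8, rhs=28; c'=1/8, d'=7/2
back: M1=7/2
M: M0=0, M1=7/2, M2=0
seg 0: a=-2, c=M0/2=0, d=(M1−M0)/(6·3)=7/36, b=Δ0−h0·(2M0+M1)/6=-17/12
seg 1: a=-1, c=M1/2=7/4, d=(M2−M1)/(6·1)=-7/12, b=Δ1−h1·(2M1+M2)/6=23/6
t_q=15/4 → seg 1, τ=3/4; S=-1+23/6·τ+7/4·τ²+-7/12·τ³=669/256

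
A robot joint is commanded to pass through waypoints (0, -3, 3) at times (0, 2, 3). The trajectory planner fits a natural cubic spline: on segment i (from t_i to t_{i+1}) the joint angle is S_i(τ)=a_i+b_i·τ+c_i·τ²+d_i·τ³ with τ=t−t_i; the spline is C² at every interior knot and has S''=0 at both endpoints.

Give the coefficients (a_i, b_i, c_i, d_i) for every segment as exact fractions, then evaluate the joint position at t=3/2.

Δ: Δ0=-3/2, Δ1=6
row 1: diag=6, rhs=45; c'=1/6, d'=15/2
back: M1=15/2
M: M0=0, M1=15/2, M2=0
seg 0: a=0, c=M0/2=0, d=(M1−M0)/(6·2)=5/8, b=Δ0−h0·(2M0+M1)/6=-4
seg 1: a=-3, c=M1/2=15/4, d=(M2−M1)/(6·1)=-5/4, b=Δ1−h1·(2M1+M2)/6=7/2
t_q=3/2 → seg 0, τ=3/2; S=0+-4·τ+0·τ²+5/8·τ³=-249/64

  seg 0: a=0 b=-4 c=0 d=5/8
  seg 1: a=-3 b=7/2 c=15/4 d=-5/4
S(3/2) = -249/64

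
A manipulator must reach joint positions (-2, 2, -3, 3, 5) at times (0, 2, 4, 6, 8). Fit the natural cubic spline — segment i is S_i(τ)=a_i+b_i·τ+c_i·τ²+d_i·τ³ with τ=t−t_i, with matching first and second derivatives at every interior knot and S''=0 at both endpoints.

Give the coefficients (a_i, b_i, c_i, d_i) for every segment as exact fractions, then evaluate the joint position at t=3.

Δ: Δ0=2, Δ1=-5/2, Δ2=3, Δ3=1
row 1: diag=8, rhs=-27; c'=1/4, d'=-27/8
row 2: denom=8−2·1/4=15/2; d'=(33−2·-27/8)/(15/2)=53/10
row 3: denom=8−2·4/15=112/15; d'=(-12−2·53/10)/(112/15)=-339/112
back: M3=-339/112
back: M2=53/10−4/15·-339/112=171/28
back: M1=-27/8−1/4·171/28=-549/112
M: M0=0, M1=-549/112, M2=171/28, M3=-339/112, M4=0
seg 0: a=-2, c=M0/2=0, d=(M1−M0)/(6·2)=-183/448, b=Δ0−h0·(2M0+M1)/6=407/112
seg 1: a=2, c=M1/2=-549/224, d=(M2−M1)/(6·2)=411/448, b=Δ1−h1·(2M1+M2)/6=-71/56
seg 2: a=-3, c=M2/2=171/56, d=(M3−M2)/(6·2)=-341/448, b=Δ2−h2·(2M2+M3)/6=-1/16
seg 3: a=3, c=M3/2=-339/224, d=(M4−M3)/(6·2)=113/448, b=Δ3−h3·(2M3+M4)/6=169/56
t_q=3 → seg 1, τ=1; S=2+-71/56·τ+-549/224·τ²+411/448·τ³=-359/448

  seg 0: a=-2 b=407/112 c=0 d=-183/448
  seg 1: a=2 b=-71/56 c=-549/224 d=411/448
  seg 2: a=-3 b=-1/16 c=171/56 d=-341/448
  seg 3: a=3 b=169/56 c=-339/224 d=113/448
S(3) = -359/448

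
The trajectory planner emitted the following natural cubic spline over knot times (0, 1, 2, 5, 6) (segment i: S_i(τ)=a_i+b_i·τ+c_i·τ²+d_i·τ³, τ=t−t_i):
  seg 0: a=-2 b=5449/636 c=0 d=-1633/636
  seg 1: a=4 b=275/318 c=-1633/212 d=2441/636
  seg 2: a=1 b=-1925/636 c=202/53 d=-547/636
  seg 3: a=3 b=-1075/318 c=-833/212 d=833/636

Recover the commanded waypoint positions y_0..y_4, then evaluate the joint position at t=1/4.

y_0=-2 y_1=4 y_2=1 y_3=3 y_4=-3
S(1/4) = 1381/13568

y_0 = S_0(0) = a_0 = -2
y_1 = S_1(0) = a_1 = 4
y_2 = S_2(0) = a_2 = 1
y_3 = S_3(0) = a_3 = 3
y_4 = S_3(1) = -3
t_q=1/4 is in segment 0 (τ=1/4); S_0(τ)=1381/13568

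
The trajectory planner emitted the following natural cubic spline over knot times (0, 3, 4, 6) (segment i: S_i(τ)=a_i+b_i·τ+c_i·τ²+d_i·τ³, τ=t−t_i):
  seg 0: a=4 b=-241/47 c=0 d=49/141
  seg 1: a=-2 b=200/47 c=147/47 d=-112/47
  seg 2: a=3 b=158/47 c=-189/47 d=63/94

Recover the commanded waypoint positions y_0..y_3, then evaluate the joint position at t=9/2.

y_0=4 y_1=-2 y_2=3 y_3=-1
S(9/2) = 2827/752

y_0 = S_0(0) = a_0 = 4
y_1 = S_1(0) = a_1 = -2
y_2 = S_2(0) = a_2 = 3
y_3 = S_2(2) = -1
t_q=9/2 is in segment 2 (τ=1/2); S_2(τ)=2827/752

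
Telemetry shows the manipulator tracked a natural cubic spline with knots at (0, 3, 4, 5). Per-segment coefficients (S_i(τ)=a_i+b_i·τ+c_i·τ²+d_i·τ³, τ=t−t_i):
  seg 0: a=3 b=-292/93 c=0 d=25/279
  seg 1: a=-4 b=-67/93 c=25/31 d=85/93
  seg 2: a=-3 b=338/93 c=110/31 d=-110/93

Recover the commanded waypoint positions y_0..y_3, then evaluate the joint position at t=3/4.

y_0=3 y_1=-4 y_2=-3 y_3=3
S(3/4) = 1355/1984

y_0 = S_0(0) = a_0 = 3
y_1 = S_1(0) = a_1 = -4
y_2 = S_2(0) = a_2 = -3
y_3 = S_2(1) = 3
t_q=3/4 is in segment 0 (τ=3/4); S_0(τ)=1355/1984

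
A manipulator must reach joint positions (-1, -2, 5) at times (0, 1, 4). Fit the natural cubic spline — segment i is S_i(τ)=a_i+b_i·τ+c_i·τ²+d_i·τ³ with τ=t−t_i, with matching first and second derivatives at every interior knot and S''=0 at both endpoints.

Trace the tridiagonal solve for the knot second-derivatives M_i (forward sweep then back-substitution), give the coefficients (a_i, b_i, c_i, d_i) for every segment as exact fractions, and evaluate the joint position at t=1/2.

  seg 0: a=-1 b=-17/12 c=0 d=5/12
  seg 1: a=-2 b=-1/6 c=5/4 d=-5/36
S(1/2) = -53/32

Δ: Δ0=-1, Δ1=7/3
row 1: diag=8, rhs=20; c'=3/8, d'=5/2
back: M1=5/2
M: M0=0, M1=5/2, M2=0
seg 0: a=-1, c=M0/2=0, d=(M1−M0)/(6·1)=5/12, b=Δ0−h0·(2M0+M1)/6=-17/12
seg 1: a=-2, c=M1/2=5/4, d=(M2−M1)/(6·3)=-5/36, b=Δ1−h1·(2M1+M2)/6=-1/6
t_q=1/2 → seg 0, τ=1/2; S=-1+-17/12·τ+0·τ²+5/12·τ³=-53/32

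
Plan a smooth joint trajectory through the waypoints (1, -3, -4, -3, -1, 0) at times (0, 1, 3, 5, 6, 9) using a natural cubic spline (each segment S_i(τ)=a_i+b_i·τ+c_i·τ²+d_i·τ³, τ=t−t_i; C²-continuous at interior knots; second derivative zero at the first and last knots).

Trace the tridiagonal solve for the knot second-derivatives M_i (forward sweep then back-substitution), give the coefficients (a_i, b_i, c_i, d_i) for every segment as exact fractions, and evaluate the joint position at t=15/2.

Δ: Δ0=-4, Δ1=-1/2, Δ2=1/2, Δ3=2, Δ4=1/3
row 1: diag=6, rhs=21; c'=1/3, d'=7/2
row 2: denom=8−2·1/3=22/3; d'=(6−2·7/2)/(22/3)=-3/22
row 3: denom=6−2·3/11=60/11; d'=(9−2·-3/22)/(60/11)=17/10
row 4: denom=8−1·11/60=469/60; d'=(-10−1·17/10)/(469/60)=-702/469
back: M4=-702/469
back: M3=17/10−11/60·-702/469=926/469
back: M2=-3/22−3/11·926/469=-633/938
back: M1=7/2−1/3·-633/938=1747/469
M: M0=0, M1=1747/469, M2=-633/938, M3=926/469, M4=-702/469, M5=0
seg 0: a=1, c=M0/2=0, d=(M1−M0)/(6·1)=1747/2814, b=Δ0−h0·(2M0+M1)/6=-13003/2814
seg 1: a=-3, c=M1/2=1747/938, d=(M2−M1)/(6·2)=-4127/11256, b=Δ1−h1·(2M1+M2)/6=-3881/1407
seg 2: a=-4, c=M2/2=-633/1876, d=(M3−M2)/(6·2)=355/1608, b=Δ2−h2·(2M2+M3)/6=821/2814
seg 3: a=-3, c=M3/2=463/469, d=(M4−M3)/(6·1)=-814/1407, b=Δ3−h3·(2M3+M4)/6=2239/1407
seg 4: a=-1, c=M4/2=-351/469, d=(M5−M4)/(6·3)=39/469, b=Δ4−h4·(2M4+M5)/6=2575/1407
t_q=15/2 → seg 4, τ=3/2; S=-1+2575/1407·τ+-351/469·τ²+39/469·τ³=1283/3752

  seg 0: a=1 b=-13003/2814 c=0 d=1747/2814
  seg 1: a=-3 b=-3881/1407 c=1747/938 d=-4127/11256
  seg 2: a=-4 b=821/2814 c=-633/1876 d=355/1608
  seg 3: a=-3 b=2239/1407 c=463/469 d=-814/1407
  seg 4: a=-1 b=2575/1407 c=-351/469 d=39/469
S(15/2) = 1283/3752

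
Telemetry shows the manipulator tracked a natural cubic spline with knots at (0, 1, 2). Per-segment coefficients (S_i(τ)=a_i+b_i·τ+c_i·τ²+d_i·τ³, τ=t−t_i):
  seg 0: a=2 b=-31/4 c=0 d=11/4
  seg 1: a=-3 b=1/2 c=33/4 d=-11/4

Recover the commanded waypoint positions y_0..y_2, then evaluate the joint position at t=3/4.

y_0 = S_0(0) = a_0 = 2
y_1 = S_1(0) = a_1 = -3
y_2 = S_1(1) = 3
t_q=3/4 is in segment 0 (τ=3/4); S_0(τ)=-679/256

y_0=2 y_1=-3 y_2=3
S(3/4) = -679/256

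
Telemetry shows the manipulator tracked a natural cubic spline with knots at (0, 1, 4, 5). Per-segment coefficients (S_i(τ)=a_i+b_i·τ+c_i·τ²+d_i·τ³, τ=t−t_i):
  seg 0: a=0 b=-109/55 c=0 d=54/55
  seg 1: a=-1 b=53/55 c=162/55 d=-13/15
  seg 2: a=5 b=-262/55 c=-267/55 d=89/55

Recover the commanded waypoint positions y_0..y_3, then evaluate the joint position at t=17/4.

y_0 = S_0(0) = a_0 = 0
y_1 = S_1(0) = a_1 = -1
y_2 = S_2(0) = a_2 = 5
y_3 = S_2(1) = -3
t_q=17/4 is in segment 2 (τ=1/4); S_2(τ)=12429/3520

y_0=0 y_1=-1 y_2=5 y_3=-3
S(17/4) = 12429/3520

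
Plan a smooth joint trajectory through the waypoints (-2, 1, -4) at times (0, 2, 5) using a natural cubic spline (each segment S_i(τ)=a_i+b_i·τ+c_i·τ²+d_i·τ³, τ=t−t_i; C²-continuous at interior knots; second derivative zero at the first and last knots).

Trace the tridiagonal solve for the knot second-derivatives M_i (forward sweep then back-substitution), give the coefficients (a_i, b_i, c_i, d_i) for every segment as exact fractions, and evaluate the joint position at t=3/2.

  seg 0: a=-2 b=32/15 c=0 d=-19/120
  seg 1: a=1 b=7/30 c=-19/20 d=19/180
S(3/2) = 213/320

Δ: Δ0=3/2, Δ1=-5/3
row 1: diag=10, rhs=-19; c'=3/10, d'=-19/10
back: M1=-19/10
M: M0=0, M1=-19/10, M2=0
seg 0: a=-2, c=M0/2=0, d=(M1−M0)/(6·2)=-19/120, b=Δ0−h0·(2M0+M1)/6=32/15
seg 1: a=1, c=M1/2=-19/20, d=(M2−M1)/(6·3)=19/180, b=Δ1−h1·(2M1+M2)/6=7/30
t_q=3/2 → seg 0, τ=3/2; S=-2+32/15·τ+0·τ²+-19/120·τ³=213/320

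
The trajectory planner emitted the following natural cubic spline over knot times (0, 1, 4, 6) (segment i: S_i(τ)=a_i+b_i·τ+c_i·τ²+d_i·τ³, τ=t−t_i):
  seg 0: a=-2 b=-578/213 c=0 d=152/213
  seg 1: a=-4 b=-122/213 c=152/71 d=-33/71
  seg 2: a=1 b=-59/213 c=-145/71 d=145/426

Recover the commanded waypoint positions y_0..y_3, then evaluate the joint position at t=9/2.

y_0 = S_0(0) = a_0 = -2
y_1 = S_1(0) = a_1 = -4
y_2 = S_2(0) = a_2 = 1
y_3 = S_2(2) = -5
t_q=9/2 is in segment 2 (τ=1/2); S_2(τ)=447/1136

y_0=-2 y_1=-4 y_2=1 y_3=-5
S(9/2) = 447/1136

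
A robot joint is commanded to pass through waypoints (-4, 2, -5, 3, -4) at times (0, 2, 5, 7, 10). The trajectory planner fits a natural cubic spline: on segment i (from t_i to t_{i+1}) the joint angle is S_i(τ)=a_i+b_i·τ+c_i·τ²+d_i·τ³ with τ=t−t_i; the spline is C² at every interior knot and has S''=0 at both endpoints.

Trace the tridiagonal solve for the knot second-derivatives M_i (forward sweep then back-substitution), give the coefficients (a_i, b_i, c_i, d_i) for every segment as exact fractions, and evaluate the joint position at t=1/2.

Δ: Δ0=3, Δ1=-7/3, Δ2=4, Δ3=-7/3
row 1: diag=10, rhs=-32; c'=3/10, d'=-16/5
row 2: denom=10−3·3/10=91/10; d'=(38−3·-16/5)/(91/10)=68/13
row 3: denom=10−2·20/91=870/91; d'=(-38−2·68/13)/(870/91)=-147/29
back: M3=-147/29
back: M2=68/13−20/91·-147/29=184/29
back: M1=-16/5−3/10·184/29=-148/29
M: M0=0, M1=-148/29, M2=184/29, M3=-147/29, M4=0
seg 0: a=-4, c=M0/2=0, d=(M1−M0)/(6·2)=-37/87, b=Δ0−h0·(2M0+M1)/6=409/87
seg 1: a=2, c=M1/2=-74/29, d=(M2−M1)/(6·3)=166/261, b=Δ1−h1·(2M1+M2)/6=-35/87
seg 2: a=-5, c=M2/2=92/29, d=(M3−M2)/(6·2)=-331/348, b=Δ2−h2·(2M2+M3)/6=127/87
seg 3: a=3, c=M3/2=-147/58, d=(M4−M3)/(6·3)=49/174, b=Δ3−h3·(2M3+M4)/6=238/87
t_q=1/2 → seg 0, τ=1/2; S=-4+409/87·τ+0·τ²+-37/87·τ³=-395/232

  seg 0: a=-4 b=409/87 c=0 d=-37/87
  seg 1: a=2 b=-35/87 c=-74/29 d=166/261
  seg 2: a=-5 b=127/87 c=92/29 d=-331/348
  seg 3: a=3 b=238/87 c=-147/58 d=49/174
S(1/2) = -395/232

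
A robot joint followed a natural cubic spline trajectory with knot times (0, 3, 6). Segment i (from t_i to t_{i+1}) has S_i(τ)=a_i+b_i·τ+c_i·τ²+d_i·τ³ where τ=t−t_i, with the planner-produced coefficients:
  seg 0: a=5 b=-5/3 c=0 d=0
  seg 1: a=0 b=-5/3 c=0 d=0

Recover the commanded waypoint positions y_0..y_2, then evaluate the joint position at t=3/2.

y_0 = S_0(0) = a_0 = 5
y_1 = S_1(0) = a_1 = 0
y_2 = S_1(3) = -5
t_q=3/2 is in segment 0 (τ=3/2); S_0(τ)=5/2

y_0=5 y_1=0 y_2=-5
S(3/2) = 5/2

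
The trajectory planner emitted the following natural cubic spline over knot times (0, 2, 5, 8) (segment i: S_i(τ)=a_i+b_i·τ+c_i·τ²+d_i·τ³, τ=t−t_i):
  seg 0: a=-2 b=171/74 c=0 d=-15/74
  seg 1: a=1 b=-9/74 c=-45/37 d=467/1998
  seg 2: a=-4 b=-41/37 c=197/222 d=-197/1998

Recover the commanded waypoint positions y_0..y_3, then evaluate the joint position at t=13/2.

y_0 = S_0(0) = a_0 = -2
y_1 = S_1(0) = a_1 = 1
y_2 = S_2(0) = a_2 = -4
y_3 = S_2(3) = -2
t_q=13/2 is in segment 2 (τ=3/2); S_2(τ)=-2367/592

y_0=-2 y_1=1 y_2=-4 y_3=-2
S(13/2) = -2367/592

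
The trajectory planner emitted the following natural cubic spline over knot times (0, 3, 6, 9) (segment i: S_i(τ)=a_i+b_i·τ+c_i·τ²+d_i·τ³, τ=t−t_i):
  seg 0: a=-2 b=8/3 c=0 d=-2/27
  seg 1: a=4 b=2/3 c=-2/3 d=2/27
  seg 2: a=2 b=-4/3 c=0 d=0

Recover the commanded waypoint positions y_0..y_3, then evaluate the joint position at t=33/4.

y_0=-2 y_1=4 y_2=2 y_3=-2
S(33/4) = -1

y_0 = S_0(0) = a_0 = -2
y_1 = S_1(0) = a_1 = 4
y_2 = S_2(0) = a_2 = 2
y_3 = S_2(3) = -2
t_q=33/4 is in segment 2 (τ=9/4); S_2(τ)=-1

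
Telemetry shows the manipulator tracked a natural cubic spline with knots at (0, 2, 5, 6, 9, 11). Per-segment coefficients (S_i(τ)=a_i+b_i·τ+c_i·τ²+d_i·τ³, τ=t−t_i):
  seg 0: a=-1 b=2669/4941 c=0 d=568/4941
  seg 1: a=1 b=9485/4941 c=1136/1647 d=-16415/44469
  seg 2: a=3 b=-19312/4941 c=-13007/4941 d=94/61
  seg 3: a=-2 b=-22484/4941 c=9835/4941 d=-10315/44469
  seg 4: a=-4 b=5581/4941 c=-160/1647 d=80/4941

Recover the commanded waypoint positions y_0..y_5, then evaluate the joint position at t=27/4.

y_0 = S_0(0) = a_0 = -1
y_1 = S_1(0) = a_1 = 1
y_2 = S_2(0) = a_2 = 3
y_3 = S_3(0) = a_3 = -2
y_4 = S_4(0) = a_4 = -4
y_5 = S_4(2) = -2
t_q=27/4 is in segment 3 (τ=3/4); S_3(τ)=-154285/35136

y_0=-1 y_1=1 y_2=3 y_3=-2 y_4=-4 y_5=-2
S(27/4) = -154285/35136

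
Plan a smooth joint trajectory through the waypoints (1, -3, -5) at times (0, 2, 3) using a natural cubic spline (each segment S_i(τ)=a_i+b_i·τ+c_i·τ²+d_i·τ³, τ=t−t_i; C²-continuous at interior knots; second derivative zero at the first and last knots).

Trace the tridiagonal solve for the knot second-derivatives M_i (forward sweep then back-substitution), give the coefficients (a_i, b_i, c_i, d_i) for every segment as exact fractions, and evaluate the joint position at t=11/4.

  seg 0: a=1 b=-2 c=0 d=0
  seg 1: a=-3 b=-2 c=0 d=0
S(11/4) = -9/2

Δ: Δ0=-2, Δ1=-2
row 1: diag=6, rhs=0; c'=1/6, d'=0
back: M1=0
M: M0=0, M1=0, M2=0
seg 0: a=1, c=M0/2=0, d=(M1−M0)/(6·2)=0, b=Δ0−h0·(2M0+M1)/6=-2
seg 1: a=-3, c=M1/2=0, d=(M2−M1)/(6·1)=0, b=Δ1−h1·(2M1+M2)/6=-2
t_q=11/4 → seg 1, τ=3/4; S=-3+-2·τ+0·τ²+0·τ³=-9/2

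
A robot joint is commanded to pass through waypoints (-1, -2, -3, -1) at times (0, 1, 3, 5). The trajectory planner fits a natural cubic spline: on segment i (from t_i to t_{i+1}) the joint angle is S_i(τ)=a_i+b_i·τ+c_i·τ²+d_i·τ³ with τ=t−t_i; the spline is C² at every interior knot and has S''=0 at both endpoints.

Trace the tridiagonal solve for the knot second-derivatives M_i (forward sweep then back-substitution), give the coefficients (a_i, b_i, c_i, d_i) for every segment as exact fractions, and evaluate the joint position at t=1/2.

Δ: Δ0=-1, Δ1=-1/2, Δ2=1
row 1: diag=6, rhs=3; c'=1/3, d'=1/2
row 2: denom=8−2·1/3=22/3; d'=(9−2·1/2)/(22/3)=12/11
back: M2=12/11
back: M1=1/2−1/3·12/11=3/22
M: M0=0, M1=3/22, M2=12/11, M3=0
seg 0: a=-1, c=M0/2=0, d=(M1−M0)/(6·1)=1/44, b=Δ0−h0·(2M0+M1)/6=-45/44
seg 1: a=-2, c=M1/2=3/44, d=(M2−M1)/(6·2)=7/88, b=Δ1−h1·(2M1+M2)/6=-21/22
seg 2: a=-3, c=M2/2=6/11, d=(M3−M2)/(6·2)=-1/11, b=Δ2−h2·(2M2+M3)/6=3/11
t_q=1/2 → seg 0, τ=1/2; S=-1+-45/44·τ+0·τ²+1/44·τ³=-531/352

  seg 0: a=-1 b=-45/44 c=0 d=1/44
  seg 1: a=-2 b=-21/22 c=3/44 d=7/88
  seg 2: a=-3 b=3/11 c=6/11 d=-1/11
S(1/2) = -531/352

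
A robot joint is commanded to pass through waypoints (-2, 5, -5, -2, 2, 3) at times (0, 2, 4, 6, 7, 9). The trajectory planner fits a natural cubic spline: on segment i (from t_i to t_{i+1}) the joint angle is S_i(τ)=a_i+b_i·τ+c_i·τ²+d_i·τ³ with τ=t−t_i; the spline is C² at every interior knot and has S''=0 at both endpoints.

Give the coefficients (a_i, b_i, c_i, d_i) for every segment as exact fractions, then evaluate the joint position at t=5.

Δ: Δ0=7/2, Δ1=-5, Δ2=3/2, Δ3=4, Δ4=1/2
row 1: diag=8, rhs=-51; c'=1/4, d'=-51/8
row 2: denom=8−2·1/4=15/2; d'=(39−2·-51/8)/(15/2)=69/10
row 3: denom=6−2·4/15=82/15; d'=(15−2·69/10)/(82/15)=9/41
row 4: denom=6−1·15/82=477/82; d'=(-21−1·9/41)/(477/82)=-580/159
back: M4=-580/159
back: M3=9/41−15/82·-580/159=47/53
back: M2=69/10−4/15·47/53=2119/318
back: M1=-51/8−1/4·2119/318=-2557/318
M: M0=0, M1=-2557/318, M2=2119/318, M3=47/53, M4=-580/159, M5=0
seg 0: a=-2, c=M0/2=0, d=(M1−M0)/(6·2)=-2557/3816, b=Δ0−h0·(2M0+M1)/6=2948/477
seg 1: a=5, c=M1/2=-2557/636, d=(M2−M1)/(6·2)=1169/954, b=Δ1−h1·(2M1+M2)/6=-1775/954
seg 2: a=-5, c=M2/2=2119/636, d=(M3−M2)/(6·2)=-1837/3816, b=Δ2−h2·(2M2+M3)/6=-3089/954
seg 3: a=-2, c=M3/2=47/106, d=(M4−M3)/(6·1)=-721/954, b=Δ3−h3·(2M3+M4)/6=2057/477
seg 4: a=2, c=M4/2=-290/159, d=(M5−M4)/(6·2)=145/477, b=Δ4−h4·(2M4+M5)/6=2797/954
t_q=5 → seg 2, τ=1; S=-5+-3089/954·τ+2119/636·τ²+-1837/3816·τ³=-6853/1272

  seg 0: a=-2 b=2948/477 c=0 d=-2557/3816
  seg 1: a=5 b=-1775/954 c=-2557/636 d=1169/954
  seg 2: a=-5 b=-3089/954 c=2119/636 d=-1837/3816
  seg 3: a=-2 b=2057/477 c=47/106 d=-721/954
  seg 4: a=2 b=2797/954 c=-290/159 d=145/477
S(5) = -6853/1272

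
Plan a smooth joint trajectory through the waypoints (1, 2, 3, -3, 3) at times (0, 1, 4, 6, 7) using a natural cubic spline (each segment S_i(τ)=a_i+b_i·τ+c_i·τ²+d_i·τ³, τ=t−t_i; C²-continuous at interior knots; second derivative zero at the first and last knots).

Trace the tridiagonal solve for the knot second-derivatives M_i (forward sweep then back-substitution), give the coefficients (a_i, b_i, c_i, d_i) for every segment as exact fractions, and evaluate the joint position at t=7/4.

  seg 0: a=1 b=476/591 c=0 d=115/591
  seg 1: a=2 b=821/591 c=115/197 d=-553/1773
  seg 2: a=3 b=-2086/591 c=-438/197 d=2941/2364
  seg 3: a=-3 b=1481/591 c=2065/394 d=-2065/1182
S(7/4) = 40833/12608

Δ: Δ0=1, Δ1=1/3, Δ2=-3, Δ3=6
row 1: diag=8, rhs=-4; c'=3/8, d'=-1/2
row 2: denom=10−3·3/8=71/8; d'=(-20−3·-1/2)/(71/8)=-148/71
row 3: denom=6−2·16/71=394/71; d'=(54−2·-148/71)/(394/71)=2065/197
back: M3=2065/197
back: M2=-148/71−16/71·2065/197=-876/197
back: M1=-1/2−3/8·-876/197=230/197
M: M0=0, M1=230/197, M2=-876/197, M3=2065/197, M4=0
seg 0: a=1, c=M0/2=0, d=(M1−M0)/(6·1)=115/591, b=Δ0−h0·(2M0+M1)/6=476/591
seg 1: a=2, c=M1/2=115/197, d=(M2−M1)/(6·3)=-553/1773, b=Δ1−h1·(2M1+M2)/6=821/591
seg 2: a=3, c=M2/2=-438/197, d=(M3−M2)/(6·2)=2941/2364, b=Δ2−h2·(2M2+M3)/6=-2086/591
seg 3: a=-3, c=M3/2=2065/394, d=(M4−M3)/(6·1)=-2065/1182, b=Δ3−h3·(2M3+M4)/6=1481/591
t_q=7/4 → seg 1, τ=3/4; S=2+821/591·τ+115/197·τ²+-553/1773·τ³=40833/12608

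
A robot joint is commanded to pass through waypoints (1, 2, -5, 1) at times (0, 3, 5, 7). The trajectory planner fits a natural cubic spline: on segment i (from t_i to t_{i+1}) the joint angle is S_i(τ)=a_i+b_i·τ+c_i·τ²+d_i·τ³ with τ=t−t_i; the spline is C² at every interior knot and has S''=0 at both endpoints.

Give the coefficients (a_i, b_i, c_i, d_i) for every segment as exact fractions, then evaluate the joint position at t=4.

Δ: Δ0=1/3, Δ1=-7/2, Δ2=3
row 1: diag=10, rhs=-23; c'=1/5, d'=-23/10
row 2: denom=8−2·1/5=38/5; d'=(39−2·-23/10)/(38/5)=109/19
back: M2=109/19
back: M1=-23/10−1/5·109/19=-131/38
M: M0=0, M1=-131/38, M2=109/19, M3=0
seg 0: a=1, c=M0/2=0, d=(M1−M0)/(6·3)=-131/684, b=Δ0−h0·(2M0+M1)/6=469/228
seg 1: a=2, c=M1/2=-131/76, d=(M2−M1)/(6·2)=349/456, b=Δ1−h1·(2M1+M2)/6=-355/114
seg 2: a=-5, c=M2/2=109/38, d=(M3−M2)/(6·2)=-109/228, b=Δ2−h2·(2M2+M3)/6=-47/57
t_q=4 → seg 1, τ=1; S=2+-355/114·τ+-131/76·τ²+349/456·τ³=-315/152

  seg 0: a=1 b=469/228 c=0 d=-131/684
  seg 1: a=2 b=-355/114 c=-131/76 d=349/456
  seg 2: a=-5 b=-47/57 c=109/38 d=-109/228
S(4) = -315/152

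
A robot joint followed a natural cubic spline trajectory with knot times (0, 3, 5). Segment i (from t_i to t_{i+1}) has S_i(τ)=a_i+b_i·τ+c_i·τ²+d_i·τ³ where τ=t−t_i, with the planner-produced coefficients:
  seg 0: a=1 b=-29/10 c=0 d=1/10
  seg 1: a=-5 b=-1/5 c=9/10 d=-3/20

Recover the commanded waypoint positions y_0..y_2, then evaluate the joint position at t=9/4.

y_0 = S_0(0) = a_0 = 1
y_1 = S_1(0) = a_1 = -5
y_2 = S_1(2) = -3
t_q=9/4 is in segment 0 (τ=9/4); S_0(τ)=-2807/640

y_0=1 y_1=-5 y_2=-3
S(9/4) = -2807/640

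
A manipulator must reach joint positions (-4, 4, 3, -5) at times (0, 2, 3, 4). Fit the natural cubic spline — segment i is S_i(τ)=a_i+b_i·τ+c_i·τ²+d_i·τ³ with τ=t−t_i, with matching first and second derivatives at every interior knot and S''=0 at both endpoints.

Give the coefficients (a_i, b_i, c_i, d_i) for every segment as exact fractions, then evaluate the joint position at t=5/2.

  seg 0: a=-4 b=118/23 c=0 d=-13/46
  seg 1: a=4 b=40/23 c=-39/23 d=-24/23
  seg 2: a=3 b=-110/23 c=-111/23 d=37/23
S(5/2) = 397/92

Δ: Δ0=4, Δ1=-1, Δ2=-8
row 1: diag=6, rhs=-30; c'=1/6, d'=-5
row 2: denom=4−1·1/6=23/6; d'=(-42−1·-5)/(23/6)=-222/23
back: M2=-222/23
back: M1=-5−1/6·-222/23=-78/23
M: M0=0, M1=-78/23, M2=-222/23, M3=0
seg 0: a=-4, c=M0/2=0, d=(M1−M0)/(6·2)=-13/46, b=Δ0−h0·(2M0+M1)/6=118/23
seg 1: a=4, c=M1/2=-39/23, d=(M2−M1)/(6·1)=-24/23, b=Δ1−h1·(2M1+M2)/6=40/23
seg 2: a=3, c=M2/2=-111/23, d=(M3−M2)/(6·1)=37/23, b=Δ2−h2·(2M2+M3)/6=-110/23
t_q=5/2 → seg 1, τ=1/2; S=4+40/23·τ+-39/23·τ²+-24/23·τ³=397/92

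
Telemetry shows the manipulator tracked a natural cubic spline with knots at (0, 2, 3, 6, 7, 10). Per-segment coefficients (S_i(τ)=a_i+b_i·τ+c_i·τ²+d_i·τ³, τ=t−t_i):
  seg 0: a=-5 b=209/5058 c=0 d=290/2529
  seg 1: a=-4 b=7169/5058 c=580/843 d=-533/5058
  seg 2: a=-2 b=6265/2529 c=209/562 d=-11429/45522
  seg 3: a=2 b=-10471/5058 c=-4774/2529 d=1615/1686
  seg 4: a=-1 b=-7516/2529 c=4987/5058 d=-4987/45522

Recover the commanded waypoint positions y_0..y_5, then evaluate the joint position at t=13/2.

y_0 = S_0(0) = a_0 = -5
y_1 = S_1(0) = a_1 = -4
y_2 = S_2(0) = a_2 = -2
y_3 = S_3(0) = a_3 = 2
y_4 = S_4(0) = a_4 = -1
y_5 = S_4(3) = -4
t_q=13/2 is in segment 3 (τ=1/2); S_3(τ)=24793/40464

y_0=-5 y_1=-4 y_2=-2 y_3=2 y_4=-1 y_5=-4
S(13/2) = 24793/40464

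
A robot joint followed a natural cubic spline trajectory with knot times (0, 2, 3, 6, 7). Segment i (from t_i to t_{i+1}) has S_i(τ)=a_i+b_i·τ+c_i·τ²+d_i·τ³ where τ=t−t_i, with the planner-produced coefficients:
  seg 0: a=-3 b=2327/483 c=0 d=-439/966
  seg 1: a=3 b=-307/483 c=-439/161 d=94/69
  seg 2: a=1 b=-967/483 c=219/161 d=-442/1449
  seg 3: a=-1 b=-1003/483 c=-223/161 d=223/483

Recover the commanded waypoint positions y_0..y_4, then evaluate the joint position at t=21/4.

y_0=-3 y_1=3 y_2=1 y_3=-1 y_4=-4
S(21/4) = -479/5152

y_0 = S_0(0) = a_0 = -3
y_1 = S_1(0) = a_1 = 3
y_2 = S_2(0) = a_2 = 1
y_3 = S_3(0) = a_3 = -1
y_4 = S_3(1) = -4
t_q=21/4 is in segment 2 (τ=9/4); S_2(τ)=-479/5152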